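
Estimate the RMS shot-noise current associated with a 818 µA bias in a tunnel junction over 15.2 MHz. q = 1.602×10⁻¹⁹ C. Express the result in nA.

I_n = √(2qI·B)
2qI·B = 2 × 1.602×10⁻¹⁹ × 8.18×10⁻⁴ × 1.52×10⁷ = 3.98×10⁻¹⁵ A²
I_n = √(3.98×10⁻¹⁵) = 6.31×10⁻⁸ A = 63.1 nA

63.1 nA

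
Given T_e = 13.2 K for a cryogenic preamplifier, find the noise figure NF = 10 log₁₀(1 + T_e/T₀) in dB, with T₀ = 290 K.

0.193 dB

F = 1 + T_e/T₀ = 1 + 13.2/290 = 1.04552
NF = 10 log₁₀(1.04552) = 0.193 dB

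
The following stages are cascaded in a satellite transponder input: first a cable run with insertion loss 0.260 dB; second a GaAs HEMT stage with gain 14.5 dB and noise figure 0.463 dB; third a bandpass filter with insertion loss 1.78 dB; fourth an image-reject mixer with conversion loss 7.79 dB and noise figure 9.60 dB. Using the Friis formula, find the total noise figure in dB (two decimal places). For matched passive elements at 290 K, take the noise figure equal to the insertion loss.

Convert to linear (a loss of L dB is a gain of −L dB): F_i = 10^(NF_i/10), G_i = 10^(G_i,dB/10)
  Stage 1: F_1 = 10^(0.260/10) = 1.062, G_1 = 10^(−0.260/10) = 0.9419
  Stage 2: F_2 = 10^(0.463/10) = 1.112, G_2 = 10^(14.5/10) = 28.18
  Stage 3: F_3 = 10^(1.78/10) = 1.507, G_3 = 10^(−1.78/10) = 0.6637
  Stage 4: F_4 = 10^(9.60/10) = 9.120, G_4 = 10^(−7.79/10) = 0.1663
Friis cascade:
  F = 1.062 + (1.112 − 1)/0.9419 + (1.507 − 1)/26.55 + (9.120 − 1)/17.62 = 1.661
NF = 10 log₁₀(1.661) = 2.20 dB

2.20 dB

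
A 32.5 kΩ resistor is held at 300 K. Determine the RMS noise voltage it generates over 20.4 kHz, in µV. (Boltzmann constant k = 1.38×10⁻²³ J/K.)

3.31 µV

V_n = √(4kTRB)
4kTRB = 4 × 1.38×10⁻²³ × 300 × 3.25×10⁴ × 2.04×10⁴ = 1.10×10⁻¹¹ V²
V_n = √(1.10×10⁻¹¹) = 3.31×10⁻⁶ V = 3.31 µV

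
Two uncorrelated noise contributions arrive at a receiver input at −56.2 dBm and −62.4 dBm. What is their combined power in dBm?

−55.3 dBm

Convert to linear, add, convert back:
P₁ = 2.40×10⁻⁹ W, P₂ = 5.75×10⁻¹⁰ W
P_tot = 2.97×10⁻⁹ W → 10 log₁₀(P_tot / 10⁻³) = −55.3 dBm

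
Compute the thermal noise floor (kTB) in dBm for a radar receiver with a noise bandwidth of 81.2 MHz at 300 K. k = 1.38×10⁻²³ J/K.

−94.7 dBm

P_n = kTB = 1.38×10⁻²³ × 300 × 8.12×10⁷ = 3.36×10⁻¹³ W
In dBm: 10 log₁₀(3.36×10⁻¹³ / 10⁻³) = −94.7 dBm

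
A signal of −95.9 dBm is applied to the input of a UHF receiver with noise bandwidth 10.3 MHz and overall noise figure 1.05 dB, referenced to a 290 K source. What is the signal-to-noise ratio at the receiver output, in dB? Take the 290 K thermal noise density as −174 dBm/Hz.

6.9 dB

Noise floor: N = −174 + 10 log₁₀(B) + NF
10 log₁₀(1.03×10⁷) = 70.13 dB
N = −174 + 70.13 + 1.05 = −102.82 dBm
SNR = P_sig − N = −95.9 − (−102.82) = 6.92 dB → 6.9 dB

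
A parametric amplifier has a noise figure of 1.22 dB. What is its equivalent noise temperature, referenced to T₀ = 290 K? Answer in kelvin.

F = 10^(1.22/10) = 1.32434
T_e = (F − 1)·T₀ = (1.32434 − 1) × 290 = 94.1 K

94.1 K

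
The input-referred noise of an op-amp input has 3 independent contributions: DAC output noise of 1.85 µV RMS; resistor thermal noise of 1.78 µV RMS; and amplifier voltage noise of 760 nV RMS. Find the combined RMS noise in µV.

2.68 µV

Uncorrelated sources add in power (mean-square): V_tot = √(ΣV_i²)
V_tot = √[(1.85×10⁻⁶)² + (1.78×10⁻⁶)² + (7.60×10⁻⁷)²] = 2.68×10⁻⁶ V = 2.68 µV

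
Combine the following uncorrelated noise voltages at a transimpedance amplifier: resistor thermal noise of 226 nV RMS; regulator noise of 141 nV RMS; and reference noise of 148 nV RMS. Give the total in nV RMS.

Uncorrelated sources add in power (mean-square): V_tot = √(ΣV_i²)
V_tot = √[(2.26×10⁻⁷)² + (1.41×10⁻⁷)² + (1.48×10⁻⁷)²] = 3.05×10⁻⁷ V = 305 nV

305 nV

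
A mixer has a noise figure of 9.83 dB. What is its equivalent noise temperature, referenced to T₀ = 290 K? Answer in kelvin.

F = 10^(9.83/10) = 9.61612
T_e = (F − 1)·T₀ = (9.61612 − 1) × 290 = 2499 K

2499 K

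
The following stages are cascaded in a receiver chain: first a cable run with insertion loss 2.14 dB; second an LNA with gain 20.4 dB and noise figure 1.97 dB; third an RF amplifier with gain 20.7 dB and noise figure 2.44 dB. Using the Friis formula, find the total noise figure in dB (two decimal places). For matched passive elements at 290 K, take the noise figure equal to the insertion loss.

Convert to linear (a loss of L dB is a gain of −L dB): F_i = 10^(NF_i/10), G_i = 10^(G_i,dB/10)
  Stage 1: F_1 = 10^(2.14/10) = 1.637, G_1 = 10^(−2.14/10) = 0.6109
  Stage 2: F_2 = 10^(1.97/10) = 1.574, G_2 = 10^(20.4/10) = 109.6
  Stage 3: F_3 = 10^(2.44/10) = 1.754, G_3 = 10^(20.7/10) = 117.5
Friis cascade:
  F = 1.637 + (1.574 − 1)/0.6109 + (1.754 − 1)/66.99 = 2.588
NF = 10 log₁₀(2.588) = 4.13 dB

4.13 dB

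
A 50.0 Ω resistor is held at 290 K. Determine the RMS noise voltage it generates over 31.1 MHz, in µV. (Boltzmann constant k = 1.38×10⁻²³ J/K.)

V_n = √(4kTRB)
4kTRB = 4 × 1.38×10⁻²³ × 290 × 5.00×10¹ × 3.11×10⁷ = 2.49×10⁻¹¹ V²
V_n = √(2.49×10⁻¹¹) = 4.99×10⁻⁶ V = 4.99 µV

4.99 µV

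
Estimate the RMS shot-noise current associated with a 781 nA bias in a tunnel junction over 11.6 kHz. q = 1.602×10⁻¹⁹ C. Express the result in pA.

I_n = √(2qI·B)
2qI·B = 2 × 1.602×10⁻¹⁹ × 7.81×10⁻⁷ × 1.16×10⁴ = 2.90×10⁻²¹ A²
I_n = √(2.90×10⁻²¹) = 5.39×10⁻¹¹ A = 53.9 pA

53.9 pA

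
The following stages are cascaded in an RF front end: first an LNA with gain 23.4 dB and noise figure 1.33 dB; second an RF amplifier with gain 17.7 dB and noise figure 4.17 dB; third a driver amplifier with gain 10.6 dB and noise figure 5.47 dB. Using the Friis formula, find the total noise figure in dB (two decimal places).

1.35 dB

Convert to linear (a loss of L dB is a gain of −L dB): F_i = 10^(NF_i/10), G_i = 10^(G_i,dB/10)
  Stage 1: F_1 = 10^(1.33/10) = 1.358, G_1 = 10^(23.4/10) = 218.8
  Stage 2: F_2 = 10^(4.17/10) = 2.612, G_2 = 10^(17.7/10) = 58.88
  Stage 3: F_3 = 10^(5.47/10) = 3.524, G_3 = 10^(10.6/10) = 11.48
Friis cascade:
  F = 1.358 + (2.612 − 1)/218.8 + (3.524 − 1)/1.288×10⁴ = 1.366
NF = 10 log₁₀(1.366) = 1.35 dB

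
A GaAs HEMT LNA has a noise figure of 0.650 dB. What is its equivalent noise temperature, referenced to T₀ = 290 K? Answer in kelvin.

46.8 K

F = 10^(0.650/10) = 1.16145
T_e = (F − 1)·T₀ = (1.16145 − 1) × 290 = 46.8 K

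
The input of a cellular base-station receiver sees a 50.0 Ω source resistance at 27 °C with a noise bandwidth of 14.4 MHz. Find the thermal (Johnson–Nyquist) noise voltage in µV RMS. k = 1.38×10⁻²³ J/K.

T = 27 °C + 273.15 = 300.15 K
V_n = √(4kTRB)
4kTRB = 4 × 1.38×10⁻²³ × 300.15 × 5.00×10¹ × 1.44×10⁷ = 1.19×10⁻¹¹ V²
V_n = √(1.19×10⁻¹¹) = 3.45×10⁻⁶ V = 3.45 µV

3.45 µV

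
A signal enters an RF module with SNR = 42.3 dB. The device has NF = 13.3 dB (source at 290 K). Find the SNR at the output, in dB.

29.0 dB

By definition F = SNR_in/SNR_out, so in dB: SNR_out = SNR_in − NF
SNR_out = 42.3 − 13.3 = 29.0 dB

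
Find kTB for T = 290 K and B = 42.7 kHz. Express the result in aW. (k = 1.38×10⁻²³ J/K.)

171 aW

P_n = kTB = 1.38×10⁻²³ × 290 × 4.27×10⁴ = 1.71×10⁻¹⁶ W = 171 aW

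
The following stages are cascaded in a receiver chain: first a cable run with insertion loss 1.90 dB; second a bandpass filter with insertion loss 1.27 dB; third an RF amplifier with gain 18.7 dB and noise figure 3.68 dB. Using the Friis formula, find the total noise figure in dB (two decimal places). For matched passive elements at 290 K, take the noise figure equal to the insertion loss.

6.85 dB

Convert to linear (a loss of L dB is a gain of −L dB): F_i = 10^(NF_i/10), G_i = 10^(G_i,dB/10)
  Stage 1: F_1 = 10^(1.90/10) = 1.549, G_1 = 10^(−1.90/10) = 0.6457
  Stage 2: F_2 = 10^(1.27/10) = 1.340, G_2 = 10^(−1.27/10) = 0.7464
  Stage 3: F_3 = 10^(3.68/10) = 2.333, G_3 = 10^(18.7/10) = 74.13
Friis cascade:
  F = 1.549 + (1.340 − 1)/0.6457 + (2.333 − 1)/0.4819 = 4.842
NF = 10 log₁₀(4.842) = 6.85 dB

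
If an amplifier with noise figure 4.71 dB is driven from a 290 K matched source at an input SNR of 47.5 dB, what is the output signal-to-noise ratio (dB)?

42.79 dB

By definition F = SNR_in/SNR_out, so in dB: SNR_out = SNR_in − NF
SNR_out = 47.5 − 4.71 = 42.79 dB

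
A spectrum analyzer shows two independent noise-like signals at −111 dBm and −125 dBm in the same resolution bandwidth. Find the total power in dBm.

−110.8 dBm

Convert to linear, add, convert back:
P₁ = 7.94×10⁻¹⁵ W, P₂ = 3.16×10⁻¹⁶ W
P_tot = 8.26×10⁻¹⁵ W → 10 log₁₀(P_tot / 10⁻³) = −110.8 dBm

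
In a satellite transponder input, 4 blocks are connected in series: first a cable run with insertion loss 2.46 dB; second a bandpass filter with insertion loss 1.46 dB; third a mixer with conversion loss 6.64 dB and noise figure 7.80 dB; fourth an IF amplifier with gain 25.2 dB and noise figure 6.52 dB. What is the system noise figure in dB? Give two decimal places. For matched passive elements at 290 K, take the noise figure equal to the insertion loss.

17.37 dB

Convert to linear (a loss of L dB is a gain of −L dB): F_i = 10^(NF_i/10), G_i = 10^(G_i,dB/10)
  Stage 1: F_1 = 10^(2.46/10) = 1.762, G_1 = 10^(−2.46/10) = 0.5675
  Stage 2: F_2 = 10^(1.46/10) = 1.400, G_2 = 10^(−1.46/10) = 0.7145
  Stage 3: F_3 = 10^(7.80/10) = 6.026, G_3 = 10^(−6.64/10) = 0.2168
  Stage 4: F_4 = 10^(6.52/10) = 4.487, G_4 = 10^(25.2/10) = 331.1
Friis cascade:
  F = 1.762 + (1.400 − 1)/0.5675 + (6.026 − 1)/0.4055 + (4.487 − 1)/0.08790 = 54.53
NF = 10 log₁₀(54.53) = 17.37 dB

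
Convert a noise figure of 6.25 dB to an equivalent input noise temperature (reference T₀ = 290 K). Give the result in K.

F = 10^(6.25/10) = 4.21697
T_e = (F − 1)·T₀ = (4.21697 − 1) × 290 = 933 K

933 K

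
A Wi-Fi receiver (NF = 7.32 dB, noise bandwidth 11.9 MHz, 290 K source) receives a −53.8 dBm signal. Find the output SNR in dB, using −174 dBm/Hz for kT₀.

Noise floor: N = −174 + 10 log₁₀(B) + NF
10 log₁₀(1.19×10⁷) = 70.76 dB
N = −174 + 70.76 + 7.32 = −95.92 dBm
SNR = P_sig − N = −53.8 − (−95.92) = 42.12 dB → 42.1 dB

42.1 dB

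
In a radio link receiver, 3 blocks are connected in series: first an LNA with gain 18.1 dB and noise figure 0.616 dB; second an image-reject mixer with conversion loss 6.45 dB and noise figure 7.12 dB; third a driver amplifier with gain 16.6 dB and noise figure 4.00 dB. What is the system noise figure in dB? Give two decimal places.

Convert to linear (a loss of L dB is a gain of −L dB): F_i = 10^(NF_i/10), G_i = 10^(G_i,dB/10)
  Stage 1: F_1 = 10^(0.616/10) = 1.152, G_1 = 10^(18.1/10) = 64.57
  Stage 2: F_2 = 10^(7.12/10) = 5.152, G_2 = 10^(−6.45/10) = 0.2265
  Stage 3: F_3 = 10^(4.00/10) = 2.512, G_3 = 10^(16.6/10) = 45.71
Friis cascade:
  F = 1.152 + (5.152 − 1)/64.57 + (2.512 − 1)/14.62 = 1.320
NF = 10 log₁₀(1.320) = 1.21 dB

1.21 dB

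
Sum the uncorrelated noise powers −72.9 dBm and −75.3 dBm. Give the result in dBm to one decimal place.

−70.9 dBm

Convert to linear, add, convert back:
P₁ = 5.13×10⁻¹¹ W, P₂ = 2.95×10⁻¹¹ W
P_tot = 8.08×10⁻¹¹ W → 10 log₁₀(P_tot / 10⁻³) = −70.9 dBm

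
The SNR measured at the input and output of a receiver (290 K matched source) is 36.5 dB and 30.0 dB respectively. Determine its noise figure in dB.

NF (dB) = SNR_in(dB) − SNR_out(dB) when the source is at T₀
NF = 36.5 − 30.0 = 6.5 dB

6.5 dB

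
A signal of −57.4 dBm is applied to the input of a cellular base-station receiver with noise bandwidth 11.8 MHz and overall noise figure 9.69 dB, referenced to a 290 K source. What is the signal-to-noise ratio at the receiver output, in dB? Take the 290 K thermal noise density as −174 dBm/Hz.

36.2 dB

Noise floor: N = −174 + 10 log₁₀(B) + NF
10 log₁₀(1.18×10⁷) = 70.72 dB
N = −174 + 70.72 + 9.69 = −93.59 dBm
SNR = P_sig − N = −57.4 − (−93.59) = 36.19 dB → 36.2 dB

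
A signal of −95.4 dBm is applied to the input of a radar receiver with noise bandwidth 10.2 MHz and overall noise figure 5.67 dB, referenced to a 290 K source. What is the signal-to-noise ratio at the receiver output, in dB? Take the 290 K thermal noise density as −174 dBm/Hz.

2.8 dB

Noise floor: N = −174 + 10 log₁₀(B) + NF
10 log₁₀(1.02×10⁷) = 70.09 dB
N = −174 + 70.09 + 5.67 = −98.24 dBm
SNR = P_sig − N = −95.4 − (−98.24) = 2.84 dB → 2.8 dB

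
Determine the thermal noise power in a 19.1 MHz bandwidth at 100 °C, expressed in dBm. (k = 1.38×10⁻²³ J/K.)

T = 100 °C + 273.15 = 373.15 K
P_n = kTB = 1.38×10⁻²³ × 373.15 × 1.91×10⁷ = 9.84×10⁻¹⁴ W
In dBm: 10 log₁₀(9.84×10⁻¹⁴ / 10⁻³) = −100.1 dBm

−100.1 dBm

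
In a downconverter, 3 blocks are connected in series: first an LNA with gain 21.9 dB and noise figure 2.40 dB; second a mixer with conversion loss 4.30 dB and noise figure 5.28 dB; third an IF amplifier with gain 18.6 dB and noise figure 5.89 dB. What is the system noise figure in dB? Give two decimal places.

2.56 dB

Convert to linear (a loss of L dB is a gain of −L dB): F_i = 10^(NF_i/10), G_i = 10^(G_i,dB/10)
  Stage 1: F_1 = 10^(2.40/10) = 1.738, G_1 = 10^(21.9/10) = 154.9
  Stage 2: F_2 = 10^(5.28/10) = 3.373, G_2 = 10^(−4.30/10) = 0.3715
  Stage 3: F_3 = 10^(5.89/10) = 3.882, G_3 = 10^(18.6/10) = 72.44
Friis cascade:
  F = 1.738 + (3.373 − 1)/154.9 + (3.882 − 1)/57.54 = 1.803
NF = 10 log₁₀(1.803) = 2.56 dB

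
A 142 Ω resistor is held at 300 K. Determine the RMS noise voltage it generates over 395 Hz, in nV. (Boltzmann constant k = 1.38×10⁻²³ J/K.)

30.5 nV

V_n = √(4kTRB)
4kTRB = 4 × 1.38×10⁻²³ × 300 × 1.42×10² × 3.95×10² = 9.29×10⁻¹⁶ V²
V_n = √(9.29×10⁻¹⁶) = 3.05×10⁻⁸ V = 30.5 nV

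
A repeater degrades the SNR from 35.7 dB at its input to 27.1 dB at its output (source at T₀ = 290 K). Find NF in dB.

NF (dB) = SNR_in(dB) − SNR_out(dB) when the source is at T₀
NF = 35.7 − 27.1 = 8.6 dB

8.6 dB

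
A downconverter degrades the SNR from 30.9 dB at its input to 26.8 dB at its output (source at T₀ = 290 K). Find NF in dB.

4.1 dB

NF (dB) = SNR_in(dB) − SNR_out(dB) when the source is at T₀
NF = 30.9 − 26.8 = 4.1 dB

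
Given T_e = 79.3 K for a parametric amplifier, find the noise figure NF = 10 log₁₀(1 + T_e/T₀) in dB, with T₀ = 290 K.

F = 1 + T_e/T₀ = 1 + 79.3/290 = 1.27345
NF = 10 log₁₀(1.27345) = 1.05 dB

1.05 dB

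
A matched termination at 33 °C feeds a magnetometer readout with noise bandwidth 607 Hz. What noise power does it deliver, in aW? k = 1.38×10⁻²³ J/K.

T = 33 °C + 273.15 = 306.15 K
P_n = kTB = 1.38×10⁻²³ × 306.15 × 6.07×10² = 2.56×10⁻¹⁸ W = 2.56 aW

2.56 aW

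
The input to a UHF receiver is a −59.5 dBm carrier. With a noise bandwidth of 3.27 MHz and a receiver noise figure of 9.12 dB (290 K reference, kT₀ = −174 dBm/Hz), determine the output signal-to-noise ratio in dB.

Noise floor: N = −174 + 10 log₁₀(B) + NF
10 log₁₀(3.27×10⁶) = 65.15 dB
N = −174 + 65.15 + 9.12 = −99.73 dBm
SNR = P_sig − N = −59.5 − (−99.73) = 40.23 dB → 40.2 dB

40.2 dB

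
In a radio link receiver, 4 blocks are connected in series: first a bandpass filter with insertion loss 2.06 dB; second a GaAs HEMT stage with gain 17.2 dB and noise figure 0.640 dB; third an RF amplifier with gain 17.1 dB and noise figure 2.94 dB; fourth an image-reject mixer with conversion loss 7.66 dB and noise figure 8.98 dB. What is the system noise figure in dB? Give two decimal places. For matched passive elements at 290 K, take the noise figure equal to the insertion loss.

2.78 dB

Convert to linear (a loss of L dB is a gain of −L dB): F_i = 10^(NF_i/10), G_i = 10^(G_i,dB/10)
  Stage 1: F_1 = 10^(2.06/10) = 1.607, G_1 = 10^(−2.06/10) = 0.6223
  Stage 2: F_2 = 10^(0.640/10) = 1.159, G_2 = 10^(17.2/10) = 52.48
  Stage 3: F_3 = 10^(2.94/10) = 1.968, G_3 = 10^(17.1/10) = 51.29
  Stage 4: F_4 = 10^(8.98/10) = 7.907, G_4 = 10^(−7.66/10) = 0.1714
Friis cascade:
  F = 1.607 + (1.159 − 1)/0.6223 + (1.968 − 1)/32.66 + (7.907 − 1)/1675 = 1.896
NF = 10 log₁₀(1.896) = 2.78 dB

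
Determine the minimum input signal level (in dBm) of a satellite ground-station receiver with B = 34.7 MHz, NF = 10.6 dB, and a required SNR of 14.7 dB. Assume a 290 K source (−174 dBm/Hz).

Sensitivity = −174 + 10 log₁₀(B) + NF + SNR_min
= −174 + 75.4 + 10.6 + 14.7
= −73.3 dBm → −73.3 dBm

−73.3 dBm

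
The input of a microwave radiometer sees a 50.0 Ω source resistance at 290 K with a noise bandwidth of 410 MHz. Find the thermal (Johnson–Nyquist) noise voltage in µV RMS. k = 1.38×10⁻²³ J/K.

18.1 µV

V_n = √(4kTRB)
4kTRB = 4 × 1.38×10⁻²³ × 290 × 5.00×10¹ × 4.10×10⁸ = 3.28×10⁻¹⁰ V²
V_n = √(3.28×10⁻¹⁰) = 1.81×10⁻⁵ V = 18.1 µV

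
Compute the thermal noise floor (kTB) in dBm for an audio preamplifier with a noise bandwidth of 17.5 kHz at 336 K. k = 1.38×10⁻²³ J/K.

P_n = kTB = 1.38×10⁻²³ × 336 × 1.75×10⁴ = 8.11×10⁻¹⁷ W
In dBm: 10 log₁₀(8.11×10⁻¹⁷ / 10⁻³) = −130.9 dBm

−130.9 dBm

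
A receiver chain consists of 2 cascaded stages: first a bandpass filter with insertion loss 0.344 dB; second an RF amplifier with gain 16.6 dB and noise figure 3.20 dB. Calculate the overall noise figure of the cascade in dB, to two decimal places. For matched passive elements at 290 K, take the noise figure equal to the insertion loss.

3.54 dB

Convert to linear (a loss of L dB is a gain of −L dB): F_i = 10^(NF_i/10), G_i = 10^(G_i,dB/10)
  Stage 1: F_1 = 10^(0.344/10) = 1.082, G_1 = 10^(−0.344/10) = 0.9238
  Stage 2: F_2 = 10^(3.20/10) = 2.089, G_2 = 10^(16.6/10) = 45.71
Friis cascade:
  F = 1.082 + (2.089 − 1)/0.9238 = 2.262
NF = 10 log₁₀(2.262) = 3.54 dB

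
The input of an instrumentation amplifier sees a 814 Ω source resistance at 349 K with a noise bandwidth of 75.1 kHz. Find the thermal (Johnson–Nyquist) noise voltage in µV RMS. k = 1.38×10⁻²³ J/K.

1.09 µV

V_n = √(4kTRB)
4kTRB = 4 × 1.38×10⁻²³ × 349 × 8.14×10² × 7.51×10⁴ = 1.18×10⁻¹² V²
V_n = √(1.18×10⁻¹²) = 1.09×10⁻⁶ V = 1.09 µV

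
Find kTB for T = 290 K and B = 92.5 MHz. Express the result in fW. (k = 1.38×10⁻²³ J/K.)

370 fW

P_n = kTB = 1.38×10⁻²³ × 290 × 9.25×10⁷ = 3.70×10⁻¹³ W = 370 fW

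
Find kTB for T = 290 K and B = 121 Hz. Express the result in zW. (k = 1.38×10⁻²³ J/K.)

484 zW

P_n = kTB = 1.38×10⁻²³ × 290 × 1.21×10² = 4.84×10⁻¹⁹ W = 484 zW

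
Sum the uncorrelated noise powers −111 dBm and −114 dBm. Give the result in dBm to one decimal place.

−109.2 dBm

Convert to linear, add, convert back:
P₁ = 7.94×10⁻¹⁵ W, P₂ = 3.98×10⁻¹⁵ W
P_tot = 1.19×10⁻¹⁴ W → 10 log₁₀(P_tot / 10⁻³) = −109.2 dBm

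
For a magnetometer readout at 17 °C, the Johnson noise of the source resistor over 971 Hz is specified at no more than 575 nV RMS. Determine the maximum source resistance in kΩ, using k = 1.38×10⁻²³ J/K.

21.3 kΩ

T = 17 °C + 273.15 = 290.15 K
Johnson–Nyquist: V_n = √(4kTRB) ⇒ R = V_n² / (4kTB)
4kTB = 4 × 1.38×10⁻²³ × 290.15 × 9.71×10² = 1.56×10⁻¹⁷
R = (5.75×10⁻⁷)² / 1.56×10⁻¹⁷ = 2.13×10⁴ Ω = 21.3 kΩ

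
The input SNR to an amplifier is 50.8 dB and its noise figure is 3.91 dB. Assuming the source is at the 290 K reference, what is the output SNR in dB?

46.89 dB

By definition F = SNR_in/SNR_out, so in dB: SNR_out = SNR_in − NF
SNR_out = 50.8 − 3.91 = 46.89 dB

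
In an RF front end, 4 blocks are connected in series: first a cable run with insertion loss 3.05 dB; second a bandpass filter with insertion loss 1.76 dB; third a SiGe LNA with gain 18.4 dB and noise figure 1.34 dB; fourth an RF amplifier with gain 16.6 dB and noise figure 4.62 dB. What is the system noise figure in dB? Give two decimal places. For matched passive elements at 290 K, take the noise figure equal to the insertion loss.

Convert to linear (a loss of L dB is a gain of −L dB): F_i = 10^(NF_i/10), G_i = 10^(G_i,dB/10)
  Stage 1: F_1 = 10^(3.05/10) = 2.018, G_1 = 10^(−3.05/10) = 0.4955
  Stage 2: F_2 = 10^(1.76/10) = 1.500, G_2 = 10^(−1.76/10) = 0.6668
  Stage 3: F_3 = 10^(1.34/10) = 1.361, G_3 = 10^(18.4/10) = 69.18
  Stage 4: F_4 = 10^(4.62/10) = 2.897, G_4 = 10^(16.6/10) = 45.71
Friis cascade:
  F = 2.018 + (1.500 − 1)/0.4955 + (1.361 − 1)/0.3304 + (2.897 − 1)/22.86 = 4.204
NF = 10 log₁₀(4.204) = 6.24 dB

6.24 dB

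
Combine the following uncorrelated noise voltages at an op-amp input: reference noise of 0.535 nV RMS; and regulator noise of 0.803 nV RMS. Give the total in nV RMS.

0.965 nV

Uncorrelated sources add in power (mean-square): V_tot = √(ΣV_i²)
V_tot = √[(5.35×10⁻¹⁰)² + (8.03×10⁻¹⁰)²] = 9.65×10⁻¹⁰ V = 0.965 nV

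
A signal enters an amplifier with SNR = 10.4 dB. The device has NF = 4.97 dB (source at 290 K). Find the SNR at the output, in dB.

5.43 dB

By definition F = SNR_in/SNR_out, so in dB: SNR_out = SNR_in − NF
SNR_out = 10.4 − 4.97 = 5.43 dB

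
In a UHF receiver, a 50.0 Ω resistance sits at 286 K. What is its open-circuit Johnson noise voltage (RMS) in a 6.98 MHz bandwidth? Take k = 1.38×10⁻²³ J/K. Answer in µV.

V_n = √(4kTRB)
4kTRB = 4 × 1.38×10⁻²³ × 286 × 5.00×10¹ × 6.98×10⁶ = 5.51×10⁻¹² V²
V_n = √(5.51×10⁻¹²) = 2.35×10⁻⁶ V = 2.35 µV

2.35 µV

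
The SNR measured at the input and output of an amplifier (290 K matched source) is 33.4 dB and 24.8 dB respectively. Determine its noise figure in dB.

NF (dB) = SNR_in(dB) − SNR_out(dB) when the source is at T₀
NF = 33.4 − 24.8 = 8.6 dB

8.6 dB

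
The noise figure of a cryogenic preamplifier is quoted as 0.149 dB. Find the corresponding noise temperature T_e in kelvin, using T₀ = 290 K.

10.1 K

F = 10^(0.149/10) = 1.0349
T_e = (F − 1)·T₀ = (1.0349 − 1) × 290 = 10.1 K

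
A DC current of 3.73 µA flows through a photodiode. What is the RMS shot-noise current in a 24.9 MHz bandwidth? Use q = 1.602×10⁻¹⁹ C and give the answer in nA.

5.46 nA

I_n = √(2qI·B)
2qI·B = 2 × 1.602×10⁻¹⁹ × 3.73×10⁻⁶ × 2.49×10⁷ = 2.98×10⁻¹⁷ A²
I_n = √(2.98×10⁻¹⁷) = 5.46×10⁻⁹ A = 5.46 nA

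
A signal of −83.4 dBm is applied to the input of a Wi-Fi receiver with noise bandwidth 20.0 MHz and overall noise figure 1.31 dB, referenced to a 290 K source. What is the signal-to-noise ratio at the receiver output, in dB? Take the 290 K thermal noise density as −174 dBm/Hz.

16.3 dB

Noise floor: N = −174 + 10 log₁₀(B) + NF
10 log₁₀(2.00×10⁷) = 73.01 dB
N = −174 + 73.01 + 1.31 = −99.68 dBm
SNR = P_sig − N = −83.4 − (−99.68) = 16.28 dB → 16.3 dB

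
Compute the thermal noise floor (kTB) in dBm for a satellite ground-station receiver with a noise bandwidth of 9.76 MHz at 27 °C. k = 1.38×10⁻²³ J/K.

−103.9 dBm

T = 27 °C + 273.15 = 300.15 K
P_n = kTB = 1.38×10⁻²³ × 300.15 × 9.76×10⁶ = 4.04×10⁻¹⁴ W
In dBm: 10 log₁₀(4.04×10⁻¹⁴ / 10⁻³) = −103.9 dBm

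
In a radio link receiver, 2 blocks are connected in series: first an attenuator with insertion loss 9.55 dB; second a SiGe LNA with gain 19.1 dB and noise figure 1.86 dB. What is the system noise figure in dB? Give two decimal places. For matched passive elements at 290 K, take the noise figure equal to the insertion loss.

11.41 dB

Convert to linear (a loss of L dB is a gain of −L dB): F_i = 10^(NF_i/10), G_i = 10^(G_i,dB/10)
  Stage 1: F_1 = 10^(9.55/10) = 9.016, G_1 = 10^(−9.55/10) = 0.1109
  Stage 2: F_2 = 10^(1.86/10) = 1.535, G_2 = 10^(19.1/10) = 81.28
Friis cascade:
  F = 9.016 + (1.535 − 1)/0.1109 = 13.84
NF = 10 log₁₀(13.84) = 11.41 dB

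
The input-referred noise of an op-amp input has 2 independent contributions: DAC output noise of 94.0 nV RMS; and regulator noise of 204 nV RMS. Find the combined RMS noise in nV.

225 nV

Uncorrelated sources add in power (mean-square): V_tot = √(ΣV_i²)
V_tot = √[(9.40×10⁻⁸)² + (2.04×10⁻⁷)²] = 2.25×10⁻⁷ V = 225 nV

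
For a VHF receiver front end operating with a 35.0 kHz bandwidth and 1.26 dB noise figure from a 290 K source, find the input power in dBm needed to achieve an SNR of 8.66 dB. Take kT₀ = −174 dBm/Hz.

Sensitivity = −174 + 10 log₁₀(B) + NF + SNR_min
= −174 + 45.44 + 1.26 + 8.66
= −118.64 dBm → −118.6 dBm

−118.6 dBm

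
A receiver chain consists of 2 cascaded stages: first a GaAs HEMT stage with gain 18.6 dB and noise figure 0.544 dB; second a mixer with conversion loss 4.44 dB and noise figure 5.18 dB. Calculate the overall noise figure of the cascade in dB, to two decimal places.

Convert to linear (a loss of L dB is a gain of −L dB): F_i = 10^(NF_i/10), G_i = 10^(G_i,dB/10)
  Stage 1: F_1 = 10^(0.544/10) = 1.133, G_1 = 10^(18.6/10) = 72.44
  Stage 2: F_2 = 10^(5.18/10) = 3.296, G_2 = 10^(−4.44/10) = 0.3597
Friis cascade:
  F = 1.133 + (3.296 − 1)/72.44 = 1.165
NF = 10 log₁₀(1.165) = 0.66 dB

0.66 dB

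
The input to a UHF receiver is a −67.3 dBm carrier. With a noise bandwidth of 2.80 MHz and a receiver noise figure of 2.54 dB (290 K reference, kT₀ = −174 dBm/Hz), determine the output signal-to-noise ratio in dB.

Noise floor: N = −174 + 10 log₁₀(B) + NF
10 log₁₀(2.80×10⁶) = 64.47 dB
N = −174 + 64.47 + 2.54 = −106.99 dBm
SNR = P_sig − N = −67.3 − (−106.99) = 39.69 dB → 39.7 dB

39.7 dB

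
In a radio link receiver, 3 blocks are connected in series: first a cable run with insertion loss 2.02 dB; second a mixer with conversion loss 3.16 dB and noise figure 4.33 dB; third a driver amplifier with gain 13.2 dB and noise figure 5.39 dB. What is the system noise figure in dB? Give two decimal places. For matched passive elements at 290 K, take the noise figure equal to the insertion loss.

Convert to linear (a loss of L dB is a gain of −L dB): F_i = 10^(NF_i/10), G_i = 10^(G_i,dB/10)
  Stage 1: F_1 = 10^(2.02/10) = 1.592, G_1 = 10^(−2.02/10) = 0.6281
  Stage 2: F_2 = 10^(4.33/10) = 2.710, G_2 = 10^(−3.16/10) = 0.4831
  Stage 3: F_3 = 10^(5.39/10) = 3.459, G_3 = 10^(13.2/10) = 20.89
Friis cascade:
  F = 1.592 + (2.710 − 1)/0.6281 + (3.459 − 1)/0.3034 = 12.42
NF = 10 log₁₀(12.42) = 10.94 dB

10.94 dB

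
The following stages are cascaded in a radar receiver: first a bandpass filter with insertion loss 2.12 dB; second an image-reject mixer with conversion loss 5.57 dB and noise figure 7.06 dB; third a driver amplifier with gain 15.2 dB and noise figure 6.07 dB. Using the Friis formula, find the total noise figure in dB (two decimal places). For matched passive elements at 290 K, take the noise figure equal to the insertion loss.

Convert to linear (a loss of L dB is a gain of −L dB): F_i = 10^(NF_i/10), G_i = 10^(G_i,dB/10)
  Stage 1: F_1 = 10^(2.12/10) = 1.629, G_1 = 10^(−2.12/10) = 0.6138
  Stage 2: F_2 = 10^(7.06/10) = 5.082, G_2 = 10^(−5.57/10) = 0.2773
  Stage 3: F_3 = 10^(6.07/10) = 4.046, G_3 = 10^(15.2/10) = 33.11
Friis cascade:
  F = 1.629 + (5.082 − 1)/0.6138 + (4.046 − 1)/0.1702 = 26.17
NF = 10 log₁₀(26.17) = 14.18 dB

14.18 dB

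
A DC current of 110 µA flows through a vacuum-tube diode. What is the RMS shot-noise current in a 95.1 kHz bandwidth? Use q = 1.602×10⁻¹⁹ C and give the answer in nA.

1.83 nA

I_n = √(2qI·B)
2qI·B = 2 × 1.602×10⁻¹⁹ × 1.10×10⁻⁴ × 9.51×10⁴ = 3.35×10⁻¹⁸ A²
I_n = √(3.35×10⁻¹⁸) = 1.83×10⁻⁹ A = 1.83 nA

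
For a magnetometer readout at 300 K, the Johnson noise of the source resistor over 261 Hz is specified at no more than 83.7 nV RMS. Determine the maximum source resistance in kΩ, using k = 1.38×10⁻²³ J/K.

1.62 kΩ

Johnson–Nyquist: V_n = √(4kTRB) ⇒ R = V_n² / (4kTB)
4kTB = 4 × 1.38×10⁻²³ × 300 × 2.61×10² = 4.32×10⁻¹⁸
R = (8.37×10⁻⁸)² / 4.32×10⁻¹⁸ = 1.62×10³ Ω = 1.62 kΩ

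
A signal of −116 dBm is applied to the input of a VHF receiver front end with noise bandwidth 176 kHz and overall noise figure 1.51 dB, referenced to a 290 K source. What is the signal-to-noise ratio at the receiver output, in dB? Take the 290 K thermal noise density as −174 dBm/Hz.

Noise floor: N = −174 + 10 log₁₀(B) + NF
10 log₁₀(1.76×10⁵) = 52.46 dB
N = −174 + 52.46 + 1.51 = −120.03 dBm
SNR = P_sig − N = −116 − (−120.03) = 4.03 dB → 4.0 dB

4.0 dB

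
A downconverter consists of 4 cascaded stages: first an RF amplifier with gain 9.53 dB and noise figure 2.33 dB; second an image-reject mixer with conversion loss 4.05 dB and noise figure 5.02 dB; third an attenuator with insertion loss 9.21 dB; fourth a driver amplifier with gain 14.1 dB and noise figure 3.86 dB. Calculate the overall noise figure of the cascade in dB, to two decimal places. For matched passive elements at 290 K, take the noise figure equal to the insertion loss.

Convert to linear (a loss of L dB is a gain of −L dB): F_i = 10^(NF_i/10), G_i = 10^(G_i,dB/10)
  Stage 1: F_1 = 10^(2.33/10) = 1.710, G_1 = 10^(9.53/10) = 8.974
  Stage 2: F_2 = 10^(5.02/10) = 3.177, G_2 = 10^(−4.05/10) = 0.3936
  Stage 3: F_3 = 10^(9.21/10) = 8.337, G_3 = 10^(−9.21/10) = 0.1199
  Stage 4: F_4 = 10^(3.86/10) = 2.432, G_4 = 10^(14.1/10) = 25.70
Friis cascade:
  F = 1.710 + (3.177 − 1)/8.974 + (8.337 − 1)/3.532 + (2.432 − 1)/0.4236 = 7.411
NF = 10 log₁₀(7.411) = 8.70 dB

8.70 dB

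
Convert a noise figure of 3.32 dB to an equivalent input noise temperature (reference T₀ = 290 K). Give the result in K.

333 K

F = 10^(3.32/10) = 2.14783
T_e = (F − 1)·T₀ = (2.14783 − 1) × 290 = 333 K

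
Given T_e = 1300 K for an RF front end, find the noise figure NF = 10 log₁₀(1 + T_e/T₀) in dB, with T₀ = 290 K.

F = 1 + T_e/T₀ = 1 + 1300/290 = 5.48276
NF = 10 log₁₀(5.48276) = 7.39 dB

7.39 dB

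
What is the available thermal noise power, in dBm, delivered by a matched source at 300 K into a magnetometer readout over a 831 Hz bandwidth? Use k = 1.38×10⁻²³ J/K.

−144.6 dBm

P_n = kTB = 1.38×10⁻²³ × 300 × 8.31×10² = 3.44×10⁻¹⁸ W
In dBm: 10 log₁₀(3.44×10⁻¹⁸ / 10⁻³) = −144.6 dBm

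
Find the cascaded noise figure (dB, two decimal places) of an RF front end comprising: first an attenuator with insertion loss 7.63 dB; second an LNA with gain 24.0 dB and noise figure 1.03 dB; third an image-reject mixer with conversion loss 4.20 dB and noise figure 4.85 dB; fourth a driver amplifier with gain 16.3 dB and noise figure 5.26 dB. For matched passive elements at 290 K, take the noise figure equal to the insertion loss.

8.77 dB

Convert to linear (a loss of L dB is a gain of −L dB): F_i = 10^(NF_i/10), G_i = 10^(G_i,dB/10)
  Stage 1: F_1 = 10^(7.63/10) = 5.794, G_1 = 10^(−7.63/10) = 0.1726
  Stage 2: F_2 = 10^(1.03/10) = 1.268, G_2 = 10^(24.0/10) = 251.2
  Stage 3: F_3 = 10^(4.85/10) = 3.055, G_3 = 10^(−4.20/10) = 0.3802
  Stage 4: F_4 = 10^(5.26/10) = 3.357, G_4 = 10^(16.3/10) = 42.66
Friis cascade:
  F = 5.794 + (1.268 − 1)/0.1726 + (3.055 − 1)/43.35 + (3.357 − 1)/16.48 = 7.536
NF = 10 log₁₀(7.536) = 8.77 dB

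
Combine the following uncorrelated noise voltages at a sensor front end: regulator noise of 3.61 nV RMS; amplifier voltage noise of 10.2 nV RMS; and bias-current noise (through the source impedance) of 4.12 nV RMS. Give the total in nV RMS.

11.6 nV

Uncorrelated sources add in power (mean-square): V_tot = √(ΣV_i²)
V_tot = √[(3.61×10⁻⁹)² + (1.02×10⁻⁸)² + (4.12×10⁻⁹)²] = 1.16×10⁻⁸ V = 11.6 nV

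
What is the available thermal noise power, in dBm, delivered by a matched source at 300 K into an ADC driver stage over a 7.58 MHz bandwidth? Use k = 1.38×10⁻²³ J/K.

−105.0 dBm

P_n = kTB = 1.38×10⁻²³ × 300 × 7.58×10⁶ = 3.14×10⁻¹⁴ W
In dBm: 10 log₁₀(3.14×10⁻¹⁴ / 10⁻³) = −105.0 dBm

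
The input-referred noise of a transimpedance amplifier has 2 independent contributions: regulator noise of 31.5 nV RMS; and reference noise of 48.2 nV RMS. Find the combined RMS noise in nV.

57.6 nV

Uncorrelated sources add in power (mean-square): V_tot = √(ΣV_i²)
V_tot = √[(3.15×10⁻⁸)² + (4.82×10⁻⁸)²] = 5.76×10⁻⁸ V = 57.6 nV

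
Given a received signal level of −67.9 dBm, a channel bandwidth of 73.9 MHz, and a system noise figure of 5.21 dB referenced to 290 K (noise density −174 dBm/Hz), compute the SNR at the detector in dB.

22.2 dB

Noise floor: N = −174 + 10 log₁₀(B) + NF
10 log₁₀(7.39×10⁷) = 78.69 dB
N = −174 + 78.69 + 5.21 = −90.10 dBm
SNR = P_sig − N = −67.9 − (−90.10) = 22.20 dB → 22.2 dB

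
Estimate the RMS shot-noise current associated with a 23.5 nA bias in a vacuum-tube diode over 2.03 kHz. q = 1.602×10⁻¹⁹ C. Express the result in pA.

I_n = √(2qI·B)
2qI·B = 2 × 1.602×10⁻¹⁹ × 2.35×10⁻⁸ × 2.03×10³ = 1.53×10⁻²³ A²
I_n = √(1.53×10⁻²³) = 3.91×10⁻¹² A = 3.91 pA

3.91 pA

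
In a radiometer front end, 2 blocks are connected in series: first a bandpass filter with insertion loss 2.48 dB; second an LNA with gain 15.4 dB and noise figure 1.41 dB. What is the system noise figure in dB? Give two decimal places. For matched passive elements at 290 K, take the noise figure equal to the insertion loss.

3.89 dB

Convert to linear (a loss of L dB is a gain of −L dB): F_i = 10^(NF_i/10), G_i = 10^(G_i,dB/10)
  Stage 1: F_1 = 10^(2.48/10) = 1.770, G_1 = 10^(−2.48/10) = 0.5649
  Stage 2: F_2 = 10^(1.41/10) = 1.384, G_2 = 10^(15.4/10) = 34.67
Friis cascade:
  F = 1.770 + (1.384 − 1)/0.5649 = 2.449
NF = 10 log₁₀(2.449) = 3.89 dB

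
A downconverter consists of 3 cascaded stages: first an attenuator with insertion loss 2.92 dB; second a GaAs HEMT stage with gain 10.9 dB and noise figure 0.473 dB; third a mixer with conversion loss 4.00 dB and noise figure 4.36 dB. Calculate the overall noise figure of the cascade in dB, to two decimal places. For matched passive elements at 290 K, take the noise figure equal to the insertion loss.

3.91 dB

Convert to linear (a loss of L dB is a gain of −L dB): F_i = 10^(NF_i/10), G_i = 10^(G_i,dB/10)
  Stage 1: F_1 = 10^(2.92/10) = 1.959, G_1 = 10^(−2.92/10) = 0.5105
  Stage 2: F_2 = 10^(0.473/10) = 1.115, G_2 = 10^(10.9/10) = 12.30
  Stage 3: F_3 = 10^(4.36/10) = 2.729, G_3 = 10^(−4.00/10) = 0.3981
Friis cascade:
  F = 1.959 + (1.115 − 1)/0.5105 + (2.729 − 1)/6.281 = 2.460
NF = 10 log₁₀(2.460) = 3.91 dB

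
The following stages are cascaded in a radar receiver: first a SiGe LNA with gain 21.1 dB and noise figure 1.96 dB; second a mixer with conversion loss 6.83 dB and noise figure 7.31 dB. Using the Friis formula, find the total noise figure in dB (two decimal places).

2.05 dB

Convert to linear (a loss of L dB is a gain of −L dB): F_i = 10^(NF_i/10), G_i = 10^(G_i,dB/10)
  Stage 1: F_1 = 10^(1.96/10) = 1.570, G_1 = 10^(21.1/10) = 128.8
  Stage 2: F_2 = 10^(7.31/10) = 5.383, G_2 = 10^(−6.83/10) = 0.2075
Friis cascade:
  F = 1.570 + (5.383 − 1)/128.8 = 1.604
NF = 10 log₁₀(1.604) = 2.05 dB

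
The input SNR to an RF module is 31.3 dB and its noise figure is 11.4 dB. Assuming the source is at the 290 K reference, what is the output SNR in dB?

19.9 dB

By definition F = SNR_in/SNR_out, so in dB: SNR_out = SNR_in − NF
SNR_out = 31.3 − 11.4 = 19.9 dB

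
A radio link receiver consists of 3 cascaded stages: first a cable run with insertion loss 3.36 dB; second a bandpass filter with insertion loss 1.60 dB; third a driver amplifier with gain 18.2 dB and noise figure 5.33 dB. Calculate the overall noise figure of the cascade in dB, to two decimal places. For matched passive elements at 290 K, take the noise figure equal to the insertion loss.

10.29 dB

Convert to linear (a loss of L dB is a gain of −L dB): F_i = 10^(NF_i/10), G_i = 10^(G_i,dB/10)
  Stage 1: F_1 = 10^(3.36/10) = 2.168, G_1 = 10^(−3.36/10) = 0.4613
  Stage 2: F_2 = 10^(1.60/10) = 1.445, G_2 = 10^(−1.60/10) = 0.6918
  Stage 3: F_3 = 10^(5.33/10) = 3.412, G_3 = 10^(18.2/10) = 66.07
Friis cascade:
  F = 2.168 + (1.445 − 1)/0.4613 + (3.412 − 1)/0.3192 = 10.69
NF = 10 log₁₀(10.69) = 10.29 dB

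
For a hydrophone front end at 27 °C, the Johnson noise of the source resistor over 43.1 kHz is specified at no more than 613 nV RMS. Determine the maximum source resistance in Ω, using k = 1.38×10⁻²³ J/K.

T = 27 °C + 273.15 = 300.15 K
Johnson–Nyquist: V_n = √(4kTRB) ⇒ R = V_n² / (4kTB)
4kTB = 4 × 1.38×10⁻²³ × 300.15 × 4.31×10⁴ = 7.14×10⁻¹⁶
R = (6.13×10⁻⁷)² / 7.14×10⁻¹⁶ = 5.26×10² Ω = 526 Ω

526 Ω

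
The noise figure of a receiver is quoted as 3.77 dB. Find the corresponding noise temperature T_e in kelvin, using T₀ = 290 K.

401 K

F = 10^(3.77/10) = 2.38232
T_e = (F − 1)·T₀ = (2.38232 − 1) × 290 = 401 K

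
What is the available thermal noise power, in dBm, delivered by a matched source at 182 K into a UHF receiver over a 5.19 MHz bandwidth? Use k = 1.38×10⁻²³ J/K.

P_n = kTB = 1.38×10⁻²³ × 182 × 5.19×10⁶ = 1.30×10⁻¹⁴ W
In dBm: 10 log₁₀(1.30×10⁻¹⁴ / 10⁻³) = −108.8 dBm

−108.8 dBm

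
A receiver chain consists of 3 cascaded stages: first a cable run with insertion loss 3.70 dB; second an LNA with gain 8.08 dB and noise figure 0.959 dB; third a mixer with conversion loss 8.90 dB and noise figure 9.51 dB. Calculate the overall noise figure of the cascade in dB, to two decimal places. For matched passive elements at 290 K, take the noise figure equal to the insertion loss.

7.65 dB

Convert to linear (a loss of L dB is a gain of −L dB): F_i = 10^(NF_i/10), G_i = 10^(G_i,dB/10)
  Stage 1: F_1 = 10^(3.70/10) = 2.344, G_1 = 10^(−3.70/10) = 0.4266
  Stage 2: F_2 = 10^(0.959/10) = 1.247, G_2 = 10^(8.08/10) = 6.427
  Stage 3: F_3 = 10^(9.51/10) = 8.933, G_3 = 10^(−8.90/10) = 0.1288
Friis cascade:
  F = 2.344 + (1.247 − 1)/0.4266 + (8.933 − 1)/2.742 = 5.817
NF = 10 log₁₀(5.817) = 7.65 dB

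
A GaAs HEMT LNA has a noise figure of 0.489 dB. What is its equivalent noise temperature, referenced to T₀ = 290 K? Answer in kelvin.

34.6 K

F = 10^(0.489/10) = 1.11918
T_e = (F − 1)·T₀ = (1.11918 − 1) × 290 = 34.6 K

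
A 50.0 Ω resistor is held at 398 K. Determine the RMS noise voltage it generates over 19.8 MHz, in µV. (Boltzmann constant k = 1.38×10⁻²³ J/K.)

V_n = √(4kTRB)
4kTRB = 4 × 1.38×10⁻²³ × 398 × 5.00×10¹ × 1.98×10⁷ = 2.17×10⁻¹¹ V²
V_n = √(2.17×10⁻¹¹) = 4.66×10⁻⁶ V = 4.66 µV

4.66 µV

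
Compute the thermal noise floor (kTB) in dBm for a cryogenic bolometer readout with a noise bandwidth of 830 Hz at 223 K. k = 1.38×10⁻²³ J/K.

P_n = kTB = 1.38×10⁻²³ × 223 × 8.30×10² = 2.55×10⁻¹⁸ W
In dBm: 10 log₁₀(2.55×10⁻¹⁸ / 10⁻³) = −145.9 dBm

−145.9 dBm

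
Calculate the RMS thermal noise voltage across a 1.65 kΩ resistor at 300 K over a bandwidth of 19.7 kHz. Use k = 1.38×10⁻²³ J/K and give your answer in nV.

V_n = √(4kTRB)
4kTRB = 4 × 1.38×10⁻²³ × 300 × 1.65×10³ × 1.97×10⁴ = 5.38×10⁻¹³ V²
V_n = √(5.38×10⁻¹³) = 7.34×10⁻⁷ V = 734 nV

734 nV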